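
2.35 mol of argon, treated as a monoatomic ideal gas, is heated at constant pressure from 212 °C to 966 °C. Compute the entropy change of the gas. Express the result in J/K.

In kelvin: T₁ = 485.15 K, T₂ = 1239.15 K. At constant pressure, ΔS = nC_p ln(T₂/T₁) with C_p = 5R/2 = 20.79 J mol⁻¹ K⁻¹.
ΔS = 2.35 × 20.79 × ln(1239.15/485.15) = 45.8 J/K.

ΔS = 45.8 J/K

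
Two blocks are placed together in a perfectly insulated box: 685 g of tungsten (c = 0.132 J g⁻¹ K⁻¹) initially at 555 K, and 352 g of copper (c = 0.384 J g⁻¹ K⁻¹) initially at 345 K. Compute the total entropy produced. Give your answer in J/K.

Energy balance: T_f = (m₁c₁T₁ + m₂c₂T₂)/(m₁c₁ + m₂c₂) = 429.17 K.
ΔS₁ = m₁c₁ ln(T_f/T₁) = 90.42 × ln(429.17/555) = -23.25 J/K.
ΔS₂ = m₂c₂ ln(T_f/T₂) = 135.168 × ln(429.17/345) = 29.51 J/K.
ΔS_total = -23.25 + 29.51 = 6.26 J/K.

ΔS_total = 6.26 J/K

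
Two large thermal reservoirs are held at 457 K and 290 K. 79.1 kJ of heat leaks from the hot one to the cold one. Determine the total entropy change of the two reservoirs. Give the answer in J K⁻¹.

ΔS_hot = −Q/T_H = −79100/457 = -173.1 J/K and ΔS_cold = +Q/T_C = 79100/290 = 272.8 J/K.
ΔS_total = -173.1 + 272.8 = 99.7 J/K, positive as the second law requires.

ΔS_total = 99.7 J/K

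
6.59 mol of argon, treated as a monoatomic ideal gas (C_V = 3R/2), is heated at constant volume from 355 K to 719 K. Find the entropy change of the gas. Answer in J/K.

At constant volume, ΔS = nC_V ln(T₂/T₁) with C_V = 3R/2 = 12.47 J mol⁻¹ K⁻¹.
ΔS = 6.59 × 12.47 × ln(719/355) = 58 J/K.

ΔS = 58 J/K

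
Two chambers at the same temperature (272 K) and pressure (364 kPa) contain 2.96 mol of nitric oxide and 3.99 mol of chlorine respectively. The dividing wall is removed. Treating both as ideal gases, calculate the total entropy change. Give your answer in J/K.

ΔS_mix = 39.4 J/K

Mole fractions: x_A = 2.96/6.95 = 0.426, x_B = 0.574.
ΔS_mix = −R(n_A ln x_A + n_B ln x_B) = −8.314 × (2.96 ln 0.426 + 3.99 ln 0.574) = 39.4 J/K.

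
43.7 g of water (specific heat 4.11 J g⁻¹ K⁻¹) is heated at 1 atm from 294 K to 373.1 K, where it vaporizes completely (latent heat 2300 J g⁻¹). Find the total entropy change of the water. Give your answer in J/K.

ΔS = 312 J/K

Warming step: ΔS₁ = m c ln(T_tr/T_i) = 43.7 × 4.11 × ln(373.1/294) = 42.79 J/K.
Phase change: ΔS₂ = +mL/T_tr = 43.7 × 2300 / 373.1 = 269.4 J/K.
ΔS_total = (42.79) + (269.4) = 312 J/K.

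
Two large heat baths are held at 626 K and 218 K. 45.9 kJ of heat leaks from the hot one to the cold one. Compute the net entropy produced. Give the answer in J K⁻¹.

ΔS_hot = −Q/T_H = −45900/626 = -73.32 J/K and ΔS_cold = +Q/T_C = 45900/218 = 210.6 J/K.
ΔS_total = -73.32 + 210.6 = 137 J/K, positive as the second law requires.

ΔS_total = 137 J/K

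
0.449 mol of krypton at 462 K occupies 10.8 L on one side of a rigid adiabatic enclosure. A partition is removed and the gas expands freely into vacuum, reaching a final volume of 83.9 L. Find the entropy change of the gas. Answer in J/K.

For an ideal gas in free expansion Q = 0 and W = 0, so T is unchanged.
Entropy is a state function; using a reversible isothermal path, ΔS_gas = nR ln(V₂/V₁) = 0.449 × 8.314 × ln(83.9/10.8) = 7.65 J/K.

ΔS_gas = 7.65 J/K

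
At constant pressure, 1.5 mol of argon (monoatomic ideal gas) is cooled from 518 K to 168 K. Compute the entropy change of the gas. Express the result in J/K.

At constant pressure, ΔS = nC_p ln(T₂/T₁) with C_p = 5R/2 = 20.79 J mol⁻¹ K⁻¹.
ΔS = 1.5 × 20.79 × ln(168/518) = -35.1 J/K.

ΔS = -35.1 J/K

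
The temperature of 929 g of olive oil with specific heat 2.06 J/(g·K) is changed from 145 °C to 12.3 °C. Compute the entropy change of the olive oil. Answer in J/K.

In kelvin: T₁ = 418.15 K, T₂ = 285.45 K. ΔS = ∫dQ_rev/T = m c ln(T₂/T₁) = 929 × 2.06 × ln(285.45/418.15) = -731 J/K.

ΔS = -731 J/K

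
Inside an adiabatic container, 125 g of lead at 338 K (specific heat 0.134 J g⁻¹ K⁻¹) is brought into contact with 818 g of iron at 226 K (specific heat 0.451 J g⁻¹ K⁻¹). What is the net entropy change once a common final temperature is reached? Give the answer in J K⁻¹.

ΔS_total = 1.47 J/K

Energy balance: T_f = (m₁c₁T₁ + m₂c₂T₂)/(m₁c₁ + m₂c₂) = 230.86 K.
ΔS₁ = m₁c₁ ln(T_f/T₁) = 16.75 × ln(230.86/338) = -6.385 J/K.
ΔS₂ = m₂c₂ ln(T_f/T₂) = 368.918 × ln(230.86/226) = 7.856 J/K.
ΔS_total = -6.385 + 7.856 = 1.47 J/K.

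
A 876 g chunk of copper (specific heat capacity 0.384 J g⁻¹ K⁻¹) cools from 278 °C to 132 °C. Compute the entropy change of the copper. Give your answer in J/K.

In kelvin: T₁ = 551.15 K, T₂ = 405.15 K. ΔS = ∫dQ_rev/T = m c ln(T₂/T₁) = 876 × 0.384 × ln(405.15/551.15) = -104 J/K.

ΔS = -104 J/K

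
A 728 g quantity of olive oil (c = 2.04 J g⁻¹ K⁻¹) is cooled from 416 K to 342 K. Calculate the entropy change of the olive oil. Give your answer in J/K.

ΔS = -291 J/K

ΔS = ∫dQ_rev/T = m c ln(T₂/T₁) = 728 × 2.04 × ln(342/416) = -291 J/K.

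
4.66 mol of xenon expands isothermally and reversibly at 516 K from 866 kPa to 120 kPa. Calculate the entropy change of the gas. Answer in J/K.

For an isothermal ideal gas ΔS_gas = nR ln(P₁/P₂) = 4.66 × 8.314 × ln(866/120) = 76.6 J/K.

ΔS_gas = 76.6 J/K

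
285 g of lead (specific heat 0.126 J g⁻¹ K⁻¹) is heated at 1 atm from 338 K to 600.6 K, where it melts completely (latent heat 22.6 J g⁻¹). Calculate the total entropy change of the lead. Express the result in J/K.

ΔS = 31.4 J/K

Warming step: ΔS₁ = m c ln(T_tr/T_i) = 285 × 0.126 × ln(600.6/338) = 20.64 J/K.
Phase change: ΔS₂ = +mL/T_tr = 285 × 22.6 / 600.6 = 10.72 J/K.
ΔS_total = (20.64) + (10.72) = 31.4 J/K.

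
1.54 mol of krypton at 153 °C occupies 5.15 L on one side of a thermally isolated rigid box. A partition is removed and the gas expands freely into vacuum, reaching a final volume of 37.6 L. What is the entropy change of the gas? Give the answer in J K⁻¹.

For an ideal gas in free expansion Q = 0 and W = 0, so T is unchanged.
Entropy is a state function; using a reversible isothermal path, ΔS_gas = nR ln(V₂/V₁) = 1.54 × 8.314 × ln(37.6/5.15) = 25.5 J/K.

ΔS_gas = 25.5 J/K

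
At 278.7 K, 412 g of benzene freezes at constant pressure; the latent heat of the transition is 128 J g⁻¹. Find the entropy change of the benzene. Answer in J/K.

Heat released by the substance: Q = −mL = −412 × 128 = −52736 J.
At constant T, ΔS = Q_rev/T = −52736 / 278.7 = -189 J/K.

ΔS = -189 J/K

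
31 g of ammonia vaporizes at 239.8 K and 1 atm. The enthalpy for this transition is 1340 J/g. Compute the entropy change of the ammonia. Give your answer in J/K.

Heat absorbed by the substance: Q = mL = 31 × 1340 = 41540 J.
At constant T, ΔS = Q_rev/T = 41540 / 239.8 = 173 J/K.

ΔS = 173 J/K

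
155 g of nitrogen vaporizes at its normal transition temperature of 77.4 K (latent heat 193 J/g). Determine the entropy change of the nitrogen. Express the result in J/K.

Heat absorbed by the substance: Q = mL = 155 × 193 = 29915 J.
At constant T, ΔS = Q_rev/T = 29915 / 77.4 = 386 J/K.

ΔS = 386 J/K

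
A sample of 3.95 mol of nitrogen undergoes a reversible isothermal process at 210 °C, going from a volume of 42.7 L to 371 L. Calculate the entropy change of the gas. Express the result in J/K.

For an isothermal ideal gas ΔS_gas = nR ln(V₂/V₁) = 3.95 × 8.314 × ln(371/42.7) = 71 J/K.

ΔS_gas = 71 J/K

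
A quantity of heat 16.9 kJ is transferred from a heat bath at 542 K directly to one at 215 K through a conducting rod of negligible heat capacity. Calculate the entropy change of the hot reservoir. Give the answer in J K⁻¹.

The hot reservoir loses heat Q, so ΔS_hot = −Q/T_H = −16900/542 = -31.2 J/K.

ΔS_hot = -31.2 J/K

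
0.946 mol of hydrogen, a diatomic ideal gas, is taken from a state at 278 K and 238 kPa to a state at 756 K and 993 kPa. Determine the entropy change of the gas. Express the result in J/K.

ΔS = nC_p ln(T₂/T₁) − nR ln(P₂/P₁), with C_p = 7R/2 = 29.1 J mol⁻¹ K⁻¹ for a diatomic ideal gas.
ΔS = 0.946 × [29.1 × ln(756/278) − 8.314 × ln(993/238)] = 16.3 J/K.

ΔS = 16.3 J/K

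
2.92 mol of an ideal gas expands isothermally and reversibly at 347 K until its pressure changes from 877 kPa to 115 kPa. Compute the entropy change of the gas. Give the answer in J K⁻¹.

ΔS_gas = 49.3 J/K

For an isothermal ideal gas ΔS_gas = nR ln(P₁/P₂) = 2.92 × 8.314 × ln(877/115) = 49.3 J/K.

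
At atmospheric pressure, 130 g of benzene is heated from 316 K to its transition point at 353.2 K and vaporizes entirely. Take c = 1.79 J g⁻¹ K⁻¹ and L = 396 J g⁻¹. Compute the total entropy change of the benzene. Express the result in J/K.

ΔS = 172 J/K

Warming step: ΔS₁ = m c ln(T_tr/T_i) = 130 × 1.79 × ln(353.2/316) = 25.9 J/K.
Phase change: ΔS₂ = +mL/T_tr = 130 × 396 / 353.2 = 145.8 J/K.
ΔS_total = (25.9) + (145.8) = 172 J/K.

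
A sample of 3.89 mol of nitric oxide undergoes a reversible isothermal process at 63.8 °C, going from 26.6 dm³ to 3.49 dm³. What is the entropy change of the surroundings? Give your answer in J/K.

ΔS_surr = 65.7 J/K

For an isothermal ideal gas ΔS_gas = nR ln(V₂/V₁) = 3.89 × 8.314 × ln(3.49/26.6) = -65.7 J/K.
The process is reversible, so ΔS_surr = −ΔS_gas = 65.7 J/K and ΔS_universe = 0.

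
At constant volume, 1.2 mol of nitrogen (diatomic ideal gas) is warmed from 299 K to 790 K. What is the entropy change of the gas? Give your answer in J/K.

At constant volume, ΔS = nC_V ln(T₂/T₁) with C_V = 5R/2 = 20.79 J mol⁻¹ K⁻¹.
ΔS = 1.2 × 20.79 × ln(790/299) = 24.2 J/K.

ΔS = 24.2 J/K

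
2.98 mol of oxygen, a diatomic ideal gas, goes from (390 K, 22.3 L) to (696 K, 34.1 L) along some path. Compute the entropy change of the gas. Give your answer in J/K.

ΔS = 46.4 J/K

Entropy is a state function: ΔS = nC_V ln(T₂/T₁) + nR ln(V₂/V₁), with C_V = 5R/2 = 20.79 J mol⁻¹ K⁻¹ for a diatomic ideal gas.
ΔS = 2.98 × [20.79 × ln(696/390) + 8.314 × ln(34.1/22.3)] = 46.4 J/K.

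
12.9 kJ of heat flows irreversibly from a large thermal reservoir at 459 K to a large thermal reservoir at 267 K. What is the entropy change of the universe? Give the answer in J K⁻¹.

ΔS_total = 20.2 J/K

ΔS_hot = −Q/T_H = −12900/459 = -28.1 J/K and ΔS_cold = +Q/T_C = 12900/267 = 48.31 J/K.
ΔS_total = -28.1 + 48.31 = 20.2 J/K, positive as the second law requires.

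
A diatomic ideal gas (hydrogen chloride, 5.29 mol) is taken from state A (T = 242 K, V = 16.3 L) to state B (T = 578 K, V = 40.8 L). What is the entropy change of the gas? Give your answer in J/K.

Entropy is a state function: ΔS = nC_V ln(T₂/T₁) + nR ln(V₂/V₁), with C_V = 5R/2 = 20.79 J mol⁻¹ K⁻¹ for a diatomic ideal gas.
ΔS = 5.29 × [20.79 × ln(578/242) + 8.314 × ln(40.8/16.3)] = 136 J/K.

ΔS = 136 J/K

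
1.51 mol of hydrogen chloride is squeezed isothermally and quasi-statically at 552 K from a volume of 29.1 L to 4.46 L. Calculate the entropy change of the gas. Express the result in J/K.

For an isothermal ideal gas ΔS_gas = nR ln(V₂/V₁) = 1.51 × 8.314 × ln(4.46/29.1) = -23.5 J/K.

ΔS_gas = -23.5 J/K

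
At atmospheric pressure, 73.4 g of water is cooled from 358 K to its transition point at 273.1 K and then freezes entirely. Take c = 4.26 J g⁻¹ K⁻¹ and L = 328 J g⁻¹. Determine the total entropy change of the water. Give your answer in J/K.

Cooling step: ΔS₁ = m c ln(T_tr/T_i) = 73.4 × 4.26 × ln(273.1/358) = -84.64 J/K.
Phase change: ΔS₂ = −mL/T_tr = −73.4 × 328 / 273.1 = -88.16 J/K.
ΔS_total = (-84.64) + (-88.16) = -173 J/K.

ΔS = -173 J/K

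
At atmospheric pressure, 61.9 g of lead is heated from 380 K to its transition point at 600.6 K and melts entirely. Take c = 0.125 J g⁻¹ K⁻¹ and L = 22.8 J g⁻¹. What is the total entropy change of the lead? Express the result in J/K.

ΔS = 5.89 J/K

Warming step: ΔS₁ = m c ln(T_tr/T_i) = 61.9 × 0.125 × ln(600.6/380) = 3.542 J/K.
Phase change: ΔS₂ = +mL/T_tr = 61.9 × 22.8 / 600.6 = 2.35 J/K.
ΔS_total = (3.542) + (2.35) = 5.89 J/K.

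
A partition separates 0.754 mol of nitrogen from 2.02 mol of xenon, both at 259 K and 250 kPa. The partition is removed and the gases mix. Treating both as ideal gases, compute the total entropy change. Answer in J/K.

Mole fractions: x_A = 0.754/2.77 = 0.272, x_B = 0.728.
ΔS_mix = −R(n_A ln x_A + n_B ln x_B) = −8.314 × (0.754 ln 0.272 + 2.02 ln 0.728) = 13.5 J/K.

ΔS_mix = 13.5 J/K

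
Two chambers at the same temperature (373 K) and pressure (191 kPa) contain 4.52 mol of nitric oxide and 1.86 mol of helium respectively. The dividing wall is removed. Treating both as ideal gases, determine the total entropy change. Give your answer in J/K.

ΔS_mix = 32 J/K

Mole fractions: x_A = 4.52/6.38 = 0.708, x_B = 0.292.
ΔS_mix = −R(n_A ln x_A + n_B ln x_B) = −8.314 × (4.52 ln 0.708 + 1.86 ln 0.292) = 32 J/K.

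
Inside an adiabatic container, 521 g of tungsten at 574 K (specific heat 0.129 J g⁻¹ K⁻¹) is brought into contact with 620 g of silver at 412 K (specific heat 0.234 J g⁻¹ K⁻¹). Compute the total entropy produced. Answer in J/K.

Energy balance: T_f = (m₁c₁T₁ + m₂c₂T₂)/(m₁c₁ + m₂c₂) = 463.29 K.
ΔS₁ = m₁c₁ ln(T_f/T₁) = 67.209 × ln(463.29/574) = -14.4 J/K.
ΔS₂ = m₂c₂ ln(T_f/T₂) = 145.08 × ln(463.29/412) = 17.02 J/K.
ΔS_total = -14.4 + 17.02 = 2.62 J/K.

ΔS_total = 2.62 J/K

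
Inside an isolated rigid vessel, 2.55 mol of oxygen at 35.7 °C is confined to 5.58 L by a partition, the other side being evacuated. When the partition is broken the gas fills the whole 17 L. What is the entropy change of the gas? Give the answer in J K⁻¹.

For an ideal gas in free expansion Q = 0 and W = 0, so T is unchanged.
Entropy is a state function; using a reversible isothermal path, ΔS_gas = nR ln(V₂/V₁) = 2.55 × 8.314 × ln(17/5.58) = 23.6 J/K.

ΔS_gas = 23.6 J/K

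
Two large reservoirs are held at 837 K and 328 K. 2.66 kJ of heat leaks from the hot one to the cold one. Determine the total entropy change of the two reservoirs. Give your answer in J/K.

ΔS_total = 4.93 J/K

ΔS_hot = −Q/T_H = −2660/837 = -3.178 J/K and ΔS_cold = +Q/T_C = 2660/328 = 8.11 J/K.
ΔS_total = -3.178 + 8.11 = 4.93 J/K, positive as the second law requires.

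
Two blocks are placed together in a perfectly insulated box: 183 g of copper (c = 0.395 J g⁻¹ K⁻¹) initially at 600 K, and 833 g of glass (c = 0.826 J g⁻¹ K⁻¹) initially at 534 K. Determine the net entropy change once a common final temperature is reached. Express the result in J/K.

ΔS_total = 0.458 J/K

Energy balance: T_f = (m₁c₁T₁ + m₂c₂T₂)/(m₁c₁ + m₂c₂) = 540.27 K.
ΔS₁ = m₁c₁ ln(T_f/T₁) = 72.285 × ln(540.27/600) = -7.5792 J/K.
ΔS₂ = m₂c₂ ln(T_f/T₂) = 688.058 × ln(540.27/534) = 8.0376 J/K.
ΔS_total = -7.5792 + 8.0376 = 0.458 J/K.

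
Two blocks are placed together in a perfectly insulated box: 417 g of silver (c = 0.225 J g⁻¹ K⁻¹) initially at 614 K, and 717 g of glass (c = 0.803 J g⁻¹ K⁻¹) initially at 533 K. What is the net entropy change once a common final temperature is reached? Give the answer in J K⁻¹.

ΔS_total = 0.835 J/K

Energy balance: T_f = (m₁c₁T₁ + m₂c₂T₂)/(m₁c₁ + m₂c₂) = 544.35 K.
ΔS₁ = m₁c₁ ln(T_f/T₁) = 93.825 × ln(544.35/614) = -11.297 J/K.
ΔS₂ = m₂c₂ ln(T_f/T₂) = 575.751 × ln(544.35/533) = 12.132 J/K.
ΔS_total = -11.297 + 12.132 = 0.835 J/K.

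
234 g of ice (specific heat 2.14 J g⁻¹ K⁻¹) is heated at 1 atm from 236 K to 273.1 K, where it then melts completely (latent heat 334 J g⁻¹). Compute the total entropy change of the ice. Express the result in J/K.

Warming step: ΔS₁ = m c ln(T_tr/T_i) = 234 × 2.14 × ln(273.1/236) = 73.11 J/K.
Phase change: ΔS₂ = +mL/T_tr = 234 × 334 / 273.1 = 286.2 J/K.
ΔS_total = (73.11) + (286.2) = 359 J/K.

ΔS = 359 J/K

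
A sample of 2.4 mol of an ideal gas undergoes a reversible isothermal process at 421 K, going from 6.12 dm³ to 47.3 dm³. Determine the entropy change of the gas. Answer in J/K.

ΔS_gas = 40.8 J/K

For an isothermal ideal gas ΔS_gas = nR ln(V₂/V₁) = 2.4 × 8.314 × ln(47.3/6.12) = 40.8 J/K.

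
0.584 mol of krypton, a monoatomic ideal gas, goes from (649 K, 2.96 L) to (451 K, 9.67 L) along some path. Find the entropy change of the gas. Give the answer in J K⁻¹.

Entropy is a state function: ΔS = nC_V ln(T₂/T₁) + nR ln(V₂/V₁), with C_V = 3R/2 = 12.47 J mol⁻¹ K⁻¹ for a monoatomic ideal gas.
ΔS = 0.584 × [12.47 × ln(451/649) + 8.314 × ln(9.67/2.96)] = 3.1 J/K.

ΔS = 3.1 J/K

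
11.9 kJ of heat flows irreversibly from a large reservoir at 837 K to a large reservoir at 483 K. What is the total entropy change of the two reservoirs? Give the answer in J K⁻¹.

ΔS_total = 10.4 J/K

ΔS_hot = −Q/T_H = −11900/837 = -14.22 J/K and ΔS_cold = +Q/T_C = 11900/483 = 24.64 J/K.
ΔS_total = -14.22 + 24.64 = 10.4 J/K, positive as the second law requires.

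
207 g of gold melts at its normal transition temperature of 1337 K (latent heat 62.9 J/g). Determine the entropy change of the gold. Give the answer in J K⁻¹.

Heat absorbed by the substance: Q = mL = 207 × 62.9 = 13020.3 J.
At constant T, ΔS = Q_rev/T = 13020.3 / 1337 = 9.74 J/K.

ΔS = 9.74 J/K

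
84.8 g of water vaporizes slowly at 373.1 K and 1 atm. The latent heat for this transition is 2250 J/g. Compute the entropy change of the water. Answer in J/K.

Heat absorbed by the substance: Q = mL = 84.8 × 2250 = 190800 J.
At constant T, ΔS = Q_rev/T = 190800 / 373.1 = 511 J/K.

ΔS = 511 J/K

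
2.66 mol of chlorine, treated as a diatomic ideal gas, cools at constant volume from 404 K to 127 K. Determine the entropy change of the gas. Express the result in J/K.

At constant volume, ΔS = nC_V ln(T₂/T₁) with C_V = 5R/2 = 20.79 J mol⁻¹ K⁻¹.
ΔS = 2.66 × 20.79 × ln(127/404) = -64 J/K.

ΔS = -64 J/K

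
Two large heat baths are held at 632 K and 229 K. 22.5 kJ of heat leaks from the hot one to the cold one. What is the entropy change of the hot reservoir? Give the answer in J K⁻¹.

ΔS_hot = -35.6 J/K

The hot reservoir loses heat Q, so ΔS_hot = −Q/T_H = −22500/632 = -35.6 J/K.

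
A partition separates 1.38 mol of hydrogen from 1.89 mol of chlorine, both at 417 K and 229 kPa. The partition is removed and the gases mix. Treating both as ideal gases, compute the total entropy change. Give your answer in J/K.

Mole fractions: x_A = 1.38/3.27 = 0.422, x_B = 0.578.
ΔS_mix = −R(n_A ln x_A + n_B ln x_B) = −8.314 × (1.38 ln 0.422 + 1.89 ln 0.578) = 18.5 J/K.

ΔS_mix = 18.5 J/K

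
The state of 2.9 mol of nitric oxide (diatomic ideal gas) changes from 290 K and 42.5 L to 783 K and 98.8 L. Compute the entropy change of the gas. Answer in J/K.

Entropy is a state function: ΔS = nC_V ln(T₂/T₁) + nR ln(V₂/V₁), with C_V = 5R/2 = 20.79 J mol⁻¹ K⁻¹ for a diatomic ideal gas.
ΔS = 2.9 × [20.79 × ln(783/290) + 8.314 × ln(98.8/42.5)] = 80.2 J/K.

ΔS = 80.2 J/K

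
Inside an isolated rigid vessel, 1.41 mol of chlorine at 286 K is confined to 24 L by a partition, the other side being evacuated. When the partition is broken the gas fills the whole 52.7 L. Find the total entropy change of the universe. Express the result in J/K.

For an ideal gas in free expansion Q = 0 and W = 0, so T is unchanged.
Entropy is a state function; using a reversible isothermal path, ΔS_gas = nR ln(V₂/V₁) = 1.41 × 8.314 × ln(52.7/24) = 9.22 J/K.
The insulated surroundings exchange no heat, so ΔS_surr = 0 and ΔS_universe = ΔS_gas.

ΔS_universe = 9.22 J/K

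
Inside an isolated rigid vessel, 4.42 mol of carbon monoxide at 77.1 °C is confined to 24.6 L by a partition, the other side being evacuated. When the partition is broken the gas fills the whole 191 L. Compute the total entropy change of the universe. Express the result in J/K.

For an ideal gas in free expansion Q = 0 and W = 0, so T is unchanged.
Entropy is a state function; using a reversible isothermal path, ΔS_gas = nR ln(V₂/V₁) = 4.42 × 8.314 × ln(191/24.6) = 75.3 J/K.
The insulated surroundings exchange no heat, so ΔS_surr = 0 and ΔS_universe = ΔS_gas.

ΔS_universe = 75.3 J/K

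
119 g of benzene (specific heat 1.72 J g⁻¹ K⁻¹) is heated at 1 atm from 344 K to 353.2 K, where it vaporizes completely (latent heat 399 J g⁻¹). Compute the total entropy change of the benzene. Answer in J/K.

Warming step: ΔS₁ = m c ln(T_tr/T_i) = 119 × 1.72 × ln(353.2/344) = 5.402 J/K.
Phase change: ΔS₂ = +mL/T_tr = 119 × 399 / 353.2 = 134.4 J/K.
ΔS_total = (5.402) + (134.4) = 140 J/K.

ΔS = 140 J/K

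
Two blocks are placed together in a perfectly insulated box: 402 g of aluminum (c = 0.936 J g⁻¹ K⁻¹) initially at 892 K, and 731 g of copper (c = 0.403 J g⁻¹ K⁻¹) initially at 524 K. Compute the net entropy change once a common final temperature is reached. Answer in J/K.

ΔS_total = 22.6 J/K

Energy balance: T_f = (m₁c₁T₁ + m₂c₂T₂)/(m₁c₁ + m₂c₂) = 730.4 K.
ΔS₁ = m₁c₁ ln(T_f/T₁) = 376.272 × ln(730.4/892) = -75.21 J/K.
ΔS₂ = m₂c₂ ln(T_f/T₂) = 294.593 × ln(730.4/524) = 97.84 J/K.
ΔS_total = -75.21 + 97.84 = 22.6 J/K.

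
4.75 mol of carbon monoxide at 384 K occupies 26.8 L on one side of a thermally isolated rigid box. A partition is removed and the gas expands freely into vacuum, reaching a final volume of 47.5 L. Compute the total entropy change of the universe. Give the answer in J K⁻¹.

For an ideal gas in free expansion Q = 0 and W = 0, so T is unchanged.
Entropy is a state function; using a reversible isothermal path, ΔS_gas = nR ln(V₂/V₁) = 4.75 × 8.314 × ln(47.5/26.8) = 22.6 J/K.
The insulated surroundings exchange no heat, so ΔS_surr = 0 and ΔS_universe = ΔS_gas.

ΔS_universe = 22.6 J/K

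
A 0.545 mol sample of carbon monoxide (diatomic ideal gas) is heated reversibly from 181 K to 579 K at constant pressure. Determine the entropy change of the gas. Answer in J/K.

ΔS = 18.4 J/K

At constant pressure, ΔS = nC_p ln(T₂/T₁) with C_p = 7R/2 = 29.1 J mol⁻¹ K⁻¹.
ΔS = 0.545 × 29.1 × ln(579/181) = 18.4 J/K.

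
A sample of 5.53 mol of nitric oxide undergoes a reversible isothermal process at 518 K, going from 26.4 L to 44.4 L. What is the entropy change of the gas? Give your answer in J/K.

ΔS_gas = 23.9 J/K

For an isothermal ideal gas ΔS_gas = nR ln(V₂/V₁) = 5.53 × 8.314 × ln(44.4/26.4) = 23.9 J/K.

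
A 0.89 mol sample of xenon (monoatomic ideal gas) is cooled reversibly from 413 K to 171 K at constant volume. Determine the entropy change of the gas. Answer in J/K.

At constant volume, ΔS = nC_V ln(T₂/T₁) with C_V = 3R/2 = 12.47 J mol⁻¹ K⁻¹.
ΔS = 0.89 × 12.47 × ln(171/413) = -9.79 J/K.

ΔS = -9.79 J/K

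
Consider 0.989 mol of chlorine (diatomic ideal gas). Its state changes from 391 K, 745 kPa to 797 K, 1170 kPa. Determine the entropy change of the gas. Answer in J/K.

ΔS = 16.8 J/K

ΔS = nC_p ln(T₂/T₁) − nR ln(P₂/P₁), with C_p = 7R/2 = 29.1 J mol⁻¹ K⁻¹ for a diatomic ideal gas.
ΔS = 0.989 × [29.1 × ln(797/391) − 8.314 × ln(1170/745)] = 16.8 J/K.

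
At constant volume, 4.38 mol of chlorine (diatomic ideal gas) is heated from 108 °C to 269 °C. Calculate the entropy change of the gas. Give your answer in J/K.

In kelvin: T₁ = 381.15 K, T₂ = 542.15 K. At constant volume, ΔS = nC_V ln(T₂/T₁) with C_V = 5R/2 = 20.79 J mol⁻¹ K⁻¹.
ΔS = 4.38 × 20.79 × ln(542.15/381.15) = 32.1 J/K.

ΔS = 32.1 J/K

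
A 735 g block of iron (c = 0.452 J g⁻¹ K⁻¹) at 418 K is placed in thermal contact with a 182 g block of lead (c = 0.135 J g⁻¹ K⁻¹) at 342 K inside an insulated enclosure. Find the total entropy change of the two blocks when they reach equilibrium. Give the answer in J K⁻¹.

ΔS_total = 0.435 J/K

Energy balance: T_f = (m₁c₁T₁ + m₂c₂T₂)/(m₁c₁ + m₂c₂) = 412.77 K.
ΔS₁ = m₁c₁ ln(T_f/T₁) = 332.22 × ln(412.77/418) = -4.186 J/K.
ΔS₂ = m₂c₂ ln(T_f/T₂) = 24.57 × ln(412.77/342) = 4.621 J/K.
ΔS_total = -4.186 + 4.621 = 0.435 J/K.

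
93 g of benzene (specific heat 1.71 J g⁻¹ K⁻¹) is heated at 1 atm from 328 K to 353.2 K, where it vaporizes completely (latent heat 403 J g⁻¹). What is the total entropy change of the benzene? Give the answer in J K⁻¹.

Warming step: ΔS₁ = m c ln(T_tr/T_i) = 93 × 1.71 × ln(353.2/328) = 11.77 J/K.
Phase change: ΔS₂ = +mL/T_tr = 93 × 403 / 353.2 = 106.1 J/K.
ΔS_total = (11.77) + (106.1) = 118 J/K.

ΔS = 118 J/K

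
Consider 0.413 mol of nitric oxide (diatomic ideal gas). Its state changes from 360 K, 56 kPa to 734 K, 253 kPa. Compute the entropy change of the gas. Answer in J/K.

ΔS = 3.38 J/K

ΔS = nC_p ln(T₂/T₁) − nR ln(P₂/P₁), with C_p = 7R/2 = 29.1 J mol⁻¹ K⁻¹ for a diatomic ideal gas.
ΔS = 0.413 × [29.1 × ln(734/360) − 8.314 × ln(253/56)] = 3.38 J/K.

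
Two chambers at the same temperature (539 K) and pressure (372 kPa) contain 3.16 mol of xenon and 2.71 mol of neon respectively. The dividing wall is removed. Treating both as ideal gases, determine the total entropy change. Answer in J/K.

Mole fractions: x_A = 3.16/5.87 = 0.538, x_B = 0.462.
ΔS_mix = −R(n_A ln x_A + n_B ln x_B) = −8.314 × (3.16 ln 0.538 + 2.71 ln 0.462) = 33.7 J/K.

ΔS_mix = 33.7 J/K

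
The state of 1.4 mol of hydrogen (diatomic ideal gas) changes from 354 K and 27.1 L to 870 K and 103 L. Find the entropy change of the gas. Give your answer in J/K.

ΔS = 41.7 J/K

Entropy is a state function: ΔS = nC_V ln(T₂/T₁) + nR ln(V₂/V₁), with C_V = 5R/2 = 20.79 J mol⁻¹ K⁻¹ for a diatomic ideal gas.
ΔS = 1.4 × [20.79 × ln(870/354) + 8.314 × ln(103/27.1)] = 41.7 J/K.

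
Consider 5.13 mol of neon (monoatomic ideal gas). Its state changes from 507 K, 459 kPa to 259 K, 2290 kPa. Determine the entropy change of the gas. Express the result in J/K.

ΔS = -140 J/K

ΔS = nC_p ln(T₂/T₁) − nR ln(P₂/P₁), with C_p = 5R/2 = 20.79 J mol⁻¹ K⁻¹ for a monoatomic ideal gas.
ΔS = 5.13 × [20.79 × ln(259/507) − 8.314 × ln(2290/459)] = -140 J/K.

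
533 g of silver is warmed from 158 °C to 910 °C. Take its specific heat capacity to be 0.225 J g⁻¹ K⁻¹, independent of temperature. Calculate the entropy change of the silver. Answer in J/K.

ΔS = 121 J/K

In kelvin: T₁ = 431.15 K, T₂ = 1183.15 K. ΔS = ∫dQ_rev/T = m c ln(T₂/T₁) = 533 × 0.225 × ln(1183.15/431.15) = 121 J/K.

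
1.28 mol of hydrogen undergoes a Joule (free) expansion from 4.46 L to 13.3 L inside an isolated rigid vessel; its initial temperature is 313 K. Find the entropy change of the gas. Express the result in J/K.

For an ideal gas in free expansion Q = 0 and W = 0, so T is unchanged.
Entropy is a state function; using a reversible isothermal path, ΔS_gas = nR ln(V₂/V₁) = 1.28 × 8.314 × ln(13.3/4.46) = 11.6 J/K.

ΔS_gas = 11.6 J/K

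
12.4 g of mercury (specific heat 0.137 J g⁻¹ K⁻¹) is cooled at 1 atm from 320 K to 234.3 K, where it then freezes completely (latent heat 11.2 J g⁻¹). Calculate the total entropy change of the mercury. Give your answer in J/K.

ΔS = -1.12 J/K

Cooling step: ΔS₁ = m c ln(T_tr/T_i) = 12.4 × 0.137 × ln(234.3/320) = -0.5295 J/K.
Phase change: ΔS₂ = −mL/T_tr = −12.4 × 11.2 / 234.3 = -0.5927 J/K.
ΔS_total = (-0.5295) + (-0.5927) = -1.12 J/K.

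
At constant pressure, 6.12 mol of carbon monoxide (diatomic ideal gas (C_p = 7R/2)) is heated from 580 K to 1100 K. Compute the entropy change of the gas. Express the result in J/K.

At constant pressure, ΔS = nC_p ln(T₂/T₁) with C_p = 7R/2 = 29.1 J mol⁻¹ K⁻¹.
ΔS = 6.12 × 29.1 × ln(1100/580) = 114 J/K.

ΔS = 114 J/K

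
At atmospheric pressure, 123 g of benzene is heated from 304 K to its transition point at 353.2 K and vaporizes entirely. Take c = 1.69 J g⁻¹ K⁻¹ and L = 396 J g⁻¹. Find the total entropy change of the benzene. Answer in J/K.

ΔS = 169 J/K

Warming step: ΔS₁ = m c ln(T_tr/T_i) = 123 × 1.69 × ln(353.2/304) = 31.18 J/K.
Phase change: ΔS₂ = +mL/T_tr = 123 × 396 / 353.2 = 137.9 J/K.
ΔS_total = (31.18) + (137.9) = 169 J/K.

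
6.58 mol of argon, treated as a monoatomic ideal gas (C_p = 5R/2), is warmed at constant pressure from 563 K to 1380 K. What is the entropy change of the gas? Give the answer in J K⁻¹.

At constant pressure, ΔS = nC_p ln(T₂/T₁) with C_p = 5R/2 = 20.79 J mol⁻¹ K⁻¹.
ΔS = 6.58 × 20.79 × ln(1380/563) = 123 J/K.

ΔS = 123 J/K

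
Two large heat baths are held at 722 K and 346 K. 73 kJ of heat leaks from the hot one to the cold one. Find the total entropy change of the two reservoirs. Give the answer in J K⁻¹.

ΔS_hot = −Q/T_H = −73000/722 = -101.1 J/K and ΔS_cold = +Q/T_C = 73000/346 = 211 J/K.
ΔS_total = -101.1 + 211 = 110 J/K, positive as the second law requires.

ΔS_total = 110 J/K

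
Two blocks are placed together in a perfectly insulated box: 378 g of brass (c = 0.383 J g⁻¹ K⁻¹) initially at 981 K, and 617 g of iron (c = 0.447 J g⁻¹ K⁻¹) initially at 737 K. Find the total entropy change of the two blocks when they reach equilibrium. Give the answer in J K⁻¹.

ΔS_total = 3.99 J/K

Energy balance: T_f = (m₁c₁T₁ + m₂c₂T₂)/(m₁c₁ + m₂c₂) = 820.99 K.
ΔS₁ = m₁c₁ ln(T_f/T₁) = 144.774 × ln(820.99/981) = -25.78 J/K.
ΔS₂ = m₂c₂ ln(T_f/T₂) = 275.799 × ln(820.99/737) = 29.77 J/K.
ΔS_total = -25.78 + 29.77 = 3.99 J/K.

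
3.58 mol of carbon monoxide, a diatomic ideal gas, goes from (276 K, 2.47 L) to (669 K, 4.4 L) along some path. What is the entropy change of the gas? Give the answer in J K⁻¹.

ΔS = 83.1 J/K

Entropy is a state function: ΔS = nC_V ln(T₂/T₁) + nR ln(V₂/V₁), with C_V = 5R/2 = 20.79 J mol⁻¹ K⁻¹ for a diatomic ideal gas.
ΔS = 3.58 × [20.79 × ln(669/276) + 8.314 × ln(4.4/2.47)] = 83.1 J/K.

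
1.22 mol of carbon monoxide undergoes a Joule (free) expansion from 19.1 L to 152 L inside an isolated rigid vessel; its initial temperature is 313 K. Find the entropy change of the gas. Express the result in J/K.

ΔS_gas = 21 J/K

For an ideal gas in free expansion Q = 0 and W = 0, so T is unchanged.
Entropy is a state function; using a reversible isothermal path, ΔS_gas = nR ln(V₂/V₁) = 1.22 × 8.314 × ln(152/19.1) = 21 J/K.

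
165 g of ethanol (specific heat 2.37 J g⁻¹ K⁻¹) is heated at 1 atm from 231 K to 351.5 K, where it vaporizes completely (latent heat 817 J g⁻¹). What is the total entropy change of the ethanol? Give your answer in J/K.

ΔS = 548 J/K

Warming step: ΔS₁ = m c ln(T_tr/T_i) = 165 × 2.37 × ln(351.5/231) = 164.2 J/K.
Phase change: ΔS₂ = +mL/T_tr = 165 × 817 / 351.5 = 383.5 J/K.
ΔS_total = (164.2) + (383.5) = 548 J/K.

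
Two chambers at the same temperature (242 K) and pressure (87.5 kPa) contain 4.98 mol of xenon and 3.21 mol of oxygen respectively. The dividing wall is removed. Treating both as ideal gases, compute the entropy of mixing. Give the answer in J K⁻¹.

ΔS_mix = 45.6 J/K

Mole fractions: x_A = 4.98/8.19 = 0.608, x_B = 0.392.
ΔS_mix = −R(n_A ln x_A + n_B ln x_B) = −8.314 × (4.98 ln 0.608 + 3.21 ln 0.392) = 45.6 J/K.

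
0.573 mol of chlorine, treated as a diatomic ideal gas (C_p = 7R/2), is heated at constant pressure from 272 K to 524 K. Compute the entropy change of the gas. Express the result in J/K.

ΔS = 10.9 J/K

At constant pressure, ΔS = nC_p ln(T₂/T₁) with C_p = 7R/2 = 29.1 J mol⁻¹ K⁻¹.
ΔS = 0.573 × 29.1 × ln(524/272) = 10.9 J/K.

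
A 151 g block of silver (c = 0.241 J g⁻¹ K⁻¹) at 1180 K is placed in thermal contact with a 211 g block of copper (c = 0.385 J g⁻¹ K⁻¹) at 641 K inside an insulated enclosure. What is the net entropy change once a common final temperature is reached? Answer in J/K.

Energy balance: T_f = (m₁c₁T₁ + m₂c₂T₂)/(m₁c₁ + m₂c₂) = 807.76 K.
ΔS₁ = m₁c₁ ln(T_f/T₁) = 36.391 × ln(807.76/1180) = -13.79 J/K.
ΔS₂ = m₂c₂ ln(T_f/T₂) = 81.235 × ln(807.76/641) = 18.78 J/K.
ΔS_total = -13.79 + 18.78 = 4.99 J/K.

ΔS_total = 4.99 J/K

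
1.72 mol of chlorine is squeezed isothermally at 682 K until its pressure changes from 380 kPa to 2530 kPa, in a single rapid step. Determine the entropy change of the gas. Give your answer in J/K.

ΔS_gas = -27.1 J/K

Entropy is a state function, so ΔS_gas depends only on the end states.
For an isothermal ideal gas ΔS_gas = nR ln(P₁/P₂) = 1.72 × 8.314 × ln(380/2530) = -27.1 J/K.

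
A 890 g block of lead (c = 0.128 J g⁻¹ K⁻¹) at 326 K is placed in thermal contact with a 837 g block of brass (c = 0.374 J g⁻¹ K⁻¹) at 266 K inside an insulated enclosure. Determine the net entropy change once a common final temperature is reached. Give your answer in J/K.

ΔS_total = 1.78 J/K

Energy balance: T_f = (m₁c₁T₁ + m₂c₂T₂)/(m₁c₁ + m₂c₂) = 282.01 K.
ΔS₁ = m₁c₁ ln(T_f/T₁) = 113.92 × ln(282.01/326) = -16.51 J/K.
ΔS₂ = m₂c₂ ln(T_f/T₂) = 313.038 × ln(282.01/266) = 18.29 J/K.
ΔS_total = -16.51 + 18.29 = 1.78 J/K.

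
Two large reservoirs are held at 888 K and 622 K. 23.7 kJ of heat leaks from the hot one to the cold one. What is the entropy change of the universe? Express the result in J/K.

ΔS_total = 11.4 J/K

ΔS_hot = −Q/T_H = −23700/888 = -26.69 J/K and ΔS_cold = +Q/T_C = 23700/622 = 38.1 J/K.
ΔS_total = -26.69 + 38.1 = 11.4 J/K, positive as the second law requires.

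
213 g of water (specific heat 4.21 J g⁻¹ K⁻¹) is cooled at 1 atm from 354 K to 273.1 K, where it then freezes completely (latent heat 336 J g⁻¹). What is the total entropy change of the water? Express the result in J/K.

ΔS = -495 J/K

Cooling step: ΔS₁ = m c ln(T_tr/T_i) = 213 × 4.21 × ln(273.1/354) = -232.7 J/K.
Phase change: ΔS₂ = −mL/T_tr = −213 × 336 / 273.1 = -262.1 J/K.
ΔS_total = (-232.7) + (-262.1) = -495 J/K.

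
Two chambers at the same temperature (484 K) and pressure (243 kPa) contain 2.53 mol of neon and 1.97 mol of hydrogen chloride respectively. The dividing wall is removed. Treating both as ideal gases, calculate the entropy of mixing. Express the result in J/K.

ΔS_mix = 25.6 J/K

Mole fractions: x_A = 2.53/4.5 = 0.562, x_B = 0.438.
ΔS_mix = −R(n_A ln x_A + n_B ln x_B) = −8.314 × (2.53 ln 0.562 + 1.97 ln 0.438) = 25.6 J/K.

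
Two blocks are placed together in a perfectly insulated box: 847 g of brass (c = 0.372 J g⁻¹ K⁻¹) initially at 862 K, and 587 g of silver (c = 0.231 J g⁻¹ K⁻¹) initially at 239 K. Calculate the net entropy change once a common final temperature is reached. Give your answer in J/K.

Energy balance: T_f = (m₁c₁T₁ + m₂c₂T₂)/(m₁c₁ + m₂c₂) = 674.56 K.
ΔS₁ = m₁c₁ ln(T_f/T₁) = 315.084 × ln(674.56/862) = -77.26 J/K.
ΔS₂ = m₂c₂ ln(T_f/T₂) = 135.597 × ln(674.56/239) = 140.7 J/K.
ΔS_total = -77.26 + 140.7 = 63.4 J/K.

ΔS_total = 63.4 J/K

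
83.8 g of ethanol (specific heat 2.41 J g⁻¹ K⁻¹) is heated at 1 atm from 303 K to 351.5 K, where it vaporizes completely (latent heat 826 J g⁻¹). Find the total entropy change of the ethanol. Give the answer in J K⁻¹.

Warming step: ΔS₁ = m c ln(T_tr/T_i) = 83.8 × 2.41 × ln(351.5/303) = 29.99 J/K.
Phase change: ΔS₂ = +mL/T_tr = 83.8 × 826 / 351.5 = 196.9 J/K.
ΔS_total = (29.99) + (196.9) = 227 J/K.

ΔS = 227 J/K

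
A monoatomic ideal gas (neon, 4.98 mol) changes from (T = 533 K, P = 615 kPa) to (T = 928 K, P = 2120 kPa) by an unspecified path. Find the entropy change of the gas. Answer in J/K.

ΔS = nC_p ln(T₂/T₁) − nR ln(P₂/P₁), with C_p = 5R/2 = 20.79 J mol⁻¹ K⁻¹ for a monoatomic ideal gas.
ΔS = 4.98 × [20.79 × ln(928/533) − 8.314 × ln(2120/615)] = 6.16 J/K.

ΔS = 6.16 J/K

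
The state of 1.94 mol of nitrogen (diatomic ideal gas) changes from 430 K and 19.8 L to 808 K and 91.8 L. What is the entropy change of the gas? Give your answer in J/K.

Entropy is a state function: ΔS = nC_V ln(T₂/T₁) + nR ln(V₂/V₁), with C_V = 5R/2 = 20.79 J mol⁻¹ K⁻¹ for a diatomic ideal gas.
ΔS = 1.94 × [20.79 × ln(808/430) + 8.314 × ln(91.8/19.8)] = 50.2 J/K.

ΔS = 50.2 J/K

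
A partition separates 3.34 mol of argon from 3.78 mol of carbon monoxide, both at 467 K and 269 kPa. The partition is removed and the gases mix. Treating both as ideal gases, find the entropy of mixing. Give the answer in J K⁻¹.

ΔS_mix = 40.9 J/K

Mole fractions: x_A = 3.34/7.12 = 0.469, x_B = 0.531.
ΔS_mix = −R(n_A ln x_A + n_B ln x_B) = −8.314 × (3.34 ln 0.469 + 3.78 ln 0.531) = 40.9 J/K.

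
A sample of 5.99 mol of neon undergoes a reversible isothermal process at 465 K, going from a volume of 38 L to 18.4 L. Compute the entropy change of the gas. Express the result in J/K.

ΔS_gas = -36.1 J/K

For an isothermal ideal gas ΔS_gas = nR ln(V₂/V₁) = 5.99 × 8.314 × ln(18.4/38) = -36.1 J/K.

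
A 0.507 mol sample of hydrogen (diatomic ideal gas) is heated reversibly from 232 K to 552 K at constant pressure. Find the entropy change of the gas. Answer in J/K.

ΔS = 12.8 J/K

At constant pressure, ΔS = nC_p ln(T₂/T₁) with C_p = 7R/2 = 29.1 J mol⁻¹ K⁻¹.
ΔS = 0.507 × 29.1 × ln(552/232) = 12.8 J/K.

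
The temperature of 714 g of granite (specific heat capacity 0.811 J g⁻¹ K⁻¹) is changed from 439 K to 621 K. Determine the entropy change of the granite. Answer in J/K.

ΔS = 201 J/K

ΔS = ∫dQ_rev/T = m c ln(T₂/T₁) = 714 × 0.811 × ln(621/439) = 201 J/K.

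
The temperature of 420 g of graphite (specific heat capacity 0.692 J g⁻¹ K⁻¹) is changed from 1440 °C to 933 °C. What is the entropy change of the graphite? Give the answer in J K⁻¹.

ΔS = -102 J/K

In kelvin: T₁ = 1713.15 K, T₂ = 1206.15 K. ΔS = ∫dQ_rev/T = m c ln(T₂/T₁) = 420 × 0.692 × ln(1206.15/1713.15) = -102 J/K.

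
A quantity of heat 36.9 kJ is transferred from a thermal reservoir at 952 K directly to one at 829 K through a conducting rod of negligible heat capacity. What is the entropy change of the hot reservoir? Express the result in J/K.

ΔS_hot = -38.8 J/K

The hot reservoir loses heat Q, so ΔS_hot = −Q/T_H = −36900/952 = -38.8 J/K.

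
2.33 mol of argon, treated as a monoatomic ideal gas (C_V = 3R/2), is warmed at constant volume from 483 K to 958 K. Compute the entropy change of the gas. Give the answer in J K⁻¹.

ΔS = 19.9 J/K

At constant volume, ΔS = nC_V ln(T₂/T₁) with C_V = 3R/2 = 12.47 J mol⁻¹ K⁻¹.
ΔS = 2.33 × 12.47 × ln(958/483) = 19.9 J/K.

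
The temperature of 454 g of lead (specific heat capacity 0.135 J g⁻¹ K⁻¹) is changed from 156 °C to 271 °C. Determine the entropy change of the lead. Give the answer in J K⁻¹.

ΔS = 14.6 J/K

In kelvin: T₁ = 429.15 K, T₂ = 544.15 K. ΔS = ∫dQ_rev/T = m c ln(T₂/T₁) = 454 × 0.135 × ln(544.15/429.15) = 14.6 J/K.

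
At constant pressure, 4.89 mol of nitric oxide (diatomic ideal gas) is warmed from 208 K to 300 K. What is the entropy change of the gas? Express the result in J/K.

ΔS = 52.1 J/K

At constant pressure, ΔS = nC_p ln(T₂/T₁) with C_p = 7R/2 = 29.1 J mol⁻¹ K⁻¹.
ΔS = 4.89 × 29.1 × ln(300/208) = 52.1 J/K.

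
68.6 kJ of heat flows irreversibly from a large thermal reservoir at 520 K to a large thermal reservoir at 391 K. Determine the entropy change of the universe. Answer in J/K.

ΔS_hot = −Q/T_H = −68600/520 = -131.9 J/K and ΔS_cold = +Q/T_C = 68600/391 = 175.4 J/K.
ΔS_total = -131.9 + 175.4 = 43.5 J/K, positive as the second law requires.

ΔS_total = 43.5 J/K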